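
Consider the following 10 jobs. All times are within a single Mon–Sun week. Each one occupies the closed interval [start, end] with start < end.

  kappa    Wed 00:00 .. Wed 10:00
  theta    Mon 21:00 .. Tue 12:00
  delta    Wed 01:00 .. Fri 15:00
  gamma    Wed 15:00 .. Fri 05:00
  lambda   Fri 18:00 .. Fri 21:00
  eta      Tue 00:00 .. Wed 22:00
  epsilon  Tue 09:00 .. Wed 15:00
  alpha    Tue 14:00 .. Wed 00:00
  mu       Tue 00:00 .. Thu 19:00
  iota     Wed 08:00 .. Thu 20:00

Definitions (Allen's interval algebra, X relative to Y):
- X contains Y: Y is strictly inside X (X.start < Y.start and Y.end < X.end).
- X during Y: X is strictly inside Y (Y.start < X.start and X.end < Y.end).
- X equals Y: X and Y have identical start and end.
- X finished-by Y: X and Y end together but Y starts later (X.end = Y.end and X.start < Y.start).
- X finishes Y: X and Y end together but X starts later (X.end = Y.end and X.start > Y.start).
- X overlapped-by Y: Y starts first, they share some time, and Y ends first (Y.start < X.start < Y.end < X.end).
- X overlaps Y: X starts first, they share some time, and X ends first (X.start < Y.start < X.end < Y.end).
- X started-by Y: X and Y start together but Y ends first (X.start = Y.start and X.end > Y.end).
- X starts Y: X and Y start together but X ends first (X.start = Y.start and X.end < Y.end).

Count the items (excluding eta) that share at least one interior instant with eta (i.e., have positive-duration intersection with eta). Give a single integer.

8

Target eta = [Tue 00:00, Wed 22:00].
alpha [Tue 14:00, Wed 00:00] → during → counts.
delta [Wed 01:00, Fri 15:00] → overlapped-by → counts.
epsilon [Tue 09:00, Wed 15:00] → during → counts.
gamma [Wed 15:00, Fri 05:00] → overlapped-by → counts.
iota [Wed 08:00, Thu 20:00] → overlapped-by → counts.
kappa [Wed 00:00, Wed 10:00] → during → counts.
lambda [Fri 18:00, Fri 21:00] → after → no.
mu [Tue 00:00, Thu 19:00] → started-by → counts.
theta [Mon 21:00, Tue 12:00] → overlaps → counts.
Total: 8.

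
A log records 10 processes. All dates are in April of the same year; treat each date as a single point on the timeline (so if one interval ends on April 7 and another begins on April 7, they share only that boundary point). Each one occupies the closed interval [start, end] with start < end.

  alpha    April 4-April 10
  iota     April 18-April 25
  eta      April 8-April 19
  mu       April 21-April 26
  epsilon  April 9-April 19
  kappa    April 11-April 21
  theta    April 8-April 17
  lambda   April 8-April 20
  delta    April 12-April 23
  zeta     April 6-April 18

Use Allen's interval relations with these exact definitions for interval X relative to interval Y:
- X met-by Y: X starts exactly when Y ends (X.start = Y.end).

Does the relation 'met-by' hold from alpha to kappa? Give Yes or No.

alpha = [April 4, April 10], kappa = [April 11, April 21].
Actual relation of alpha to kappa: before.
Asked whether 'met-by' holds → No.

No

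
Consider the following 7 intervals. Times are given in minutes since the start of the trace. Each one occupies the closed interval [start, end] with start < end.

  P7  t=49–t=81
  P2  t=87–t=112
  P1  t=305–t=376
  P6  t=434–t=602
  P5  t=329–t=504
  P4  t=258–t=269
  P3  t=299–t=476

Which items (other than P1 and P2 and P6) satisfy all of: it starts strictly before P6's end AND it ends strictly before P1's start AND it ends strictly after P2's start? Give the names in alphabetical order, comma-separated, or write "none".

P4

Conditions: its start is strictly before P6's end (X.start < t=602) AND its end is strictly before P1's start (X.end < t=305) AND its end is strictly after P2's start (X.end > t=87).
P3: start t=299 < t=602? ✓; end t=476 < t=305? ✗; end t=476 > t=87? ✓ → no.
P4: start t=258 < t=602? ✓; end t=269 < t=305? ✓; end t=269 > t=87? ✓ → yes.
P5: start t=329 < t=602? ✓; end t=504 < t=305? ✗; end t=504 > t=87? ✓ → no.
P7: start t=49 < t=602? ✓; end t=81 < t=305? ✓; end t=81 > t=87? ✗ → no.
Result: P4.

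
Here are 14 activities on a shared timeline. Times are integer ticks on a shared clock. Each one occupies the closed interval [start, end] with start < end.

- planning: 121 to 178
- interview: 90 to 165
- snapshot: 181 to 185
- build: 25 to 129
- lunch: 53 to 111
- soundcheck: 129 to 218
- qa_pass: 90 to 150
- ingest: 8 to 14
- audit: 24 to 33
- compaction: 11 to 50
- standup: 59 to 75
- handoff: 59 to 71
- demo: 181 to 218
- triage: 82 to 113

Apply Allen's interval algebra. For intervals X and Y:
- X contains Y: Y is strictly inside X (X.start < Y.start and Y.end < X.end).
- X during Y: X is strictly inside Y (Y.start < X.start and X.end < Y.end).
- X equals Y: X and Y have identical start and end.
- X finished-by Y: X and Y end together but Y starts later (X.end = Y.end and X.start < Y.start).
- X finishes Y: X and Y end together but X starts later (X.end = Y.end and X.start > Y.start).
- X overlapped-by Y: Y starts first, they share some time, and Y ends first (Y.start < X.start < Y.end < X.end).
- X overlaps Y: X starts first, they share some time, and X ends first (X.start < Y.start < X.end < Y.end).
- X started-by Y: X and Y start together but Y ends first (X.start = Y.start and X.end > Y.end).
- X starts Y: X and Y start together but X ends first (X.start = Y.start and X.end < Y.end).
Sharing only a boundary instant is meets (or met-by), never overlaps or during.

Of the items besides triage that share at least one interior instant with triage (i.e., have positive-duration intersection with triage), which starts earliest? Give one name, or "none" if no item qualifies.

Target triage = [82, 113].
audit [24, 33] → before → excluded.
build [25, 129] → contains → candidate.
compaction [11, 50] → before → excluded.
demo [181, 218] → after → excluded.
handoff [59, 71] → before → excluded.
ingest [8, 14] → before → excluded.
interview [90, 165] → overlapped-by → candidate.
lunch [53, 111] → overlaps → candidate.
planning [121, 178] → after → excluded.
qa_pass [90, 150] → overlapped-by → candidate.
snapshot [181, 185] → after → excluded.
soundcheck [129, 218] → after → excluded.
standup [59, 75] → before → excluded.
Among candidates, earliest start is 25 → build.

build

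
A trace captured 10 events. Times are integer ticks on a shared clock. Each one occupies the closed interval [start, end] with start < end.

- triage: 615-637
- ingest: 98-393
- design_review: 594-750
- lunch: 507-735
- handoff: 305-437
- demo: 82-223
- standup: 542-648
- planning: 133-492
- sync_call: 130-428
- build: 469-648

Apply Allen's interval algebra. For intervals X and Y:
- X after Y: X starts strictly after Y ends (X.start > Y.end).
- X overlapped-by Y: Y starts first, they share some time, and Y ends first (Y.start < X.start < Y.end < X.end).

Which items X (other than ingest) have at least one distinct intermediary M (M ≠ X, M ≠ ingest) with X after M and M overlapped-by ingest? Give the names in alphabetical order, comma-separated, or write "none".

Target ingest = [98, 393].
Intermediaries M with M overlapped-by ingest: handoff, planning, sync_call.
Via handoff — items with X after handoff: build, design_review, lunch, standup, triage.
Via planning — items with X after planning: design_review, lunch, standup, triage.
Via sync_call — items with X after sync_call: build, design_review, lunch, standup, triage.
Union: build, design_review, lunch, standup, triage.

build, design_review, lunch, standup, triage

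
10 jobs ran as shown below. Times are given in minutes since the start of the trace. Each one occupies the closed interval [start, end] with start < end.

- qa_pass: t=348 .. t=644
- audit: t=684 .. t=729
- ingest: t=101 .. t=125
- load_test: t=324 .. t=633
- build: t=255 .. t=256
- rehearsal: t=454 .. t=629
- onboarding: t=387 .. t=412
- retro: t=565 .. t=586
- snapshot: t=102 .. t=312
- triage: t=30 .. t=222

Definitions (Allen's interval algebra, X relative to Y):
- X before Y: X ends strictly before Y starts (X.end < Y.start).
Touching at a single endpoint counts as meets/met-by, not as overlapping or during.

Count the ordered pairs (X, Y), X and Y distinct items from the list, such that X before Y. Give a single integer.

Checking all 90 ordered pairs for relation 'before'; matching pairs in alphabetical order:
(build, audit): build before audit ✓
(build, load_test): build before load_test ✓
(build, onboarding): build before onboarding ✓
(build, qa_pass): build before qa_pass ✓
(build, rehearsal): build before rehearsal ✓
(build, retro): build before retro ✓
(ingest, audit): ingest before audit ✓
(ingest, build): ingest before build ✓
(ingest, load_test): ingest before load_test ✓
(ingest, onboarding): ingest before onboarding ✓
(ingest, qa_pass): ingest before qa_pass ✓
(ingest, rehearsal): ingest before rehearsal ✓
(ingest, retro): ingest before retro ✓
(load_test, audit): load_test before audit ✓
(onboarding, audit): onboarding before audit ✓
(onboarding, rehearsal): onboarding before rehearsal ✓
(onboarding, retro): onboarding before retro ✓
(qa_pass, audit): qa_pass before audit ✓
(rehearsal, audit): rehearsal before audit ✓
(retro, audit): retro before audit ✓
(snapshot, audit): snapshot before audit ✓
(snapshot, load_test): snapshot before load_test ✓
(snapshot, onboarding): snapshot before onboarding ✓
(snapshot, qa_pass): snapshot before qa_pass ✓
... plus 9 further pairs not listed.
Count: 33.

33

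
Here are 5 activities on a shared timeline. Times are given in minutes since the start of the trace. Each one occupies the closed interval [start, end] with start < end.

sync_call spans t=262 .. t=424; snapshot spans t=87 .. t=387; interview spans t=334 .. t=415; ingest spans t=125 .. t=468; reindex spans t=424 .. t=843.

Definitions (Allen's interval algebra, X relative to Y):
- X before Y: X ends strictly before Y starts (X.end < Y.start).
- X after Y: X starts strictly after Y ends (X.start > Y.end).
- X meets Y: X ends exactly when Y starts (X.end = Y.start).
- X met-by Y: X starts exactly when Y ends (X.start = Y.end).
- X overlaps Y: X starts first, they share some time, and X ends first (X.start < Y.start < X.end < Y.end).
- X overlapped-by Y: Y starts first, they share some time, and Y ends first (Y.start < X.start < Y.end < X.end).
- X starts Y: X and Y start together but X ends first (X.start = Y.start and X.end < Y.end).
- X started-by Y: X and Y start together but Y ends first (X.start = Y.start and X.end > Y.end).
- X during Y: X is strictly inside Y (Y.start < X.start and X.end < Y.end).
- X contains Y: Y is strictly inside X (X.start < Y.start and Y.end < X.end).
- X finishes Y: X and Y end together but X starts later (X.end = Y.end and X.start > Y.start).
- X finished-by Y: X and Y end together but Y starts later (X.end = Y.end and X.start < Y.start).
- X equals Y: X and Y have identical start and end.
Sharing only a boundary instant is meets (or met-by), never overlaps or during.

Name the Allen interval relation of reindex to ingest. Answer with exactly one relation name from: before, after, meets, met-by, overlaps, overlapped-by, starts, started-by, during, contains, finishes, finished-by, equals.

overlapped-by

reindex = [t=424, t=843]; ingest = [t=125, t=468].
Compare endpoints: reindex.start > ingest.start, reindex.start < ingest.end, reindex.end > ingest.start, reindex.end > ingest.end.
That pattern is 'overlapped-by'.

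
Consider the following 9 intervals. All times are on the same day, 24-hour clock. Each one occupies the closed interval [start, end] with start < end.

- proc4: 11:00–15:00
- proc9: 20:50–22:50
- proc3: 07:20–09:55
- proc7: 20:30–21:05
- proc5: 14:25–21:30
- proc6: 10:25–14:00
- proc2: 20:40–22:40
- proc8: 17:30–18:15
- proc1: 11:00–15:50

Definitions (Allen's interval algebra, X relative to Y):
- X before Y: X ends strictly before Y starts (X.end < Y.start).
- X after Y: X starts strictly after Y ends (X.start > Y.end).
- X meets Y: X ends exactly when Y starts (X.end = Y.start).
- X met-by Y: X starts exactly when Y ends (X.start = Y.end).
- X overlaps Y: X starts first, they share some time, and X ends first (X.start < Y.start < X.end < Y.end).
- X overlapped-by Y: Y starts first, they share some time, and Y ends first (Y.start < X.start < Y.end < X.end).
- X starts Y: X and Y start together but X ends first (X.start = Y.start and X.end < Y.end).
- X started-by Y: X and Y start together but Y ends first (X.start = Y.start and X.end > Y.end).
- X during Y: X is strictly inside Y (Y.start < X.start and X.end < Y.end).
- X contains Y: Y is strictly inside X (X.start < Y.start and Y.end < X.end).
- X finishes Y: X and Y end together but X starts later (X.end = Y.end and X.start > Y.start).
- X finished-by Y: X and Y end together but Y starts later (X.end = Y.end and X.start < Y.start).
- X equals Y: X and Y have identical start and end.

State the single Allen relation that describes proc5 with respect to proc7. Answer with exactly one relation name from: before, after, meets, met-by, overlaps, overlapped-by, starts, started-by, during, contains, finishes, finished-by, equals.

proc5 = [14:25, 21:30]; proc7 = [20:30, 21:05].
Compare endpoints: proc5.start < proc7.start, proc5.start < proc7.end, proc5.end > proc7.start, proc5.end > proc7.end.
That pattern is 'contains'.

contains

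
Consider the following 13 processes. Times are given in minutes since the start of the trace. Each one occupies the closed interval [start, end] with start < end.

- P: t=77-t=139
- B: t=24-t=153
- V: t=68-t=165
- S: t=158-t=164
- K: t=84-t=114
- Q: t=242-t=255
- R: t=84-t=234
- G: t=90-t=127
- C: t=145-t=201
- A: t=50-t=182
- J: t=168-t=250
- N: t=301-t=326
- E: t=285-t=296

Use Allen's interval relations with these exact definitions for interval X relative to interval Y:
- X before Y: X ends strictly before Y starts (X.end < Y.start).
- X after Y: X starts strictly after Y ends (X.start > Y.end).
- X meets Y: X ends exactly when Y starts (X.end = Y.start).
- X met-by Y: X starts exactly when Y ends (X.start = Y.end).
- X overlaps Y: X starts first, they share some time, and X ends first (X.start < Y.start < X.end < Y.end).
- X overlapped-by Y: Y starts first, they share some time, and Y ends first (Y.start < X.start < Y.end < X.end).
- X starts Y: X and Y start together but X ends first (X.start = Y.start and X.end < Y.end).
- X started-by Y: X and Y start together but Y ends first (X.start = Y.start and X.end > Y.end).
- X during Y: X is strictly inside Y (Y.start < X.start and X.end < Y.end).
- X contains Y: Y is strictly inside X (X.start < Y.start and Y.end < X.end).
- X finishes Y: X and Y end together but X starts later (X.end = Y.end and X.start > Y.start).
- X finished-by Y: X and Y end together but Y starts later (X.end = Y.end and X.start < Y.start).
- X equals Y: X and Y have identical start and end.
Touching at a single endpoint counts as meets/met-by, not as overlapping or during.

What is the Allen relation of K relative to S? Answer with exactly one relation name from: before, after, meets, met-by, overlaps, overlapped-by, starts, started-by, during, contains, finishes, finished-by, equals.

before

K = [t=84, t=114]; S = [t=158, t=164].
Compare endpoints: K.start < S.start, K.start < S.end, K.end < S.start, K.end < S.end.
That pattern is 'before'.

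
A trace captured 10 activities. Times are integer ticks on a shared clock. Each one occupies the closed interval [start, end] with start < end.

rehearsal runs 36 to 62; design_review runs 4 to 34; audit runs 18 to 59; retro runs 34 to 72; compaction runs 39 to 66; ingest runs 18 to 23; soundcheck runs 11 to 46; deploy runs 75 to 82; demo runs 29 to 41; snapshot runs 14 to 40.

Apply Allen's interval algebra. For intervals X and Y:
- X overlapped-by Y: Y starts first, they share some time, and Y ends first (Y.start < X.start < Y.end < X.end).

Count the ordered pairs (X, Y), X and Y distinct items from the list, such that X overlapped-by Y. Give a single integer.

20

Checking all 90 ordered pairs for relation 'overlapped-by'; matching pairs in alphabetical order:
(audit, design_review): audit overlapped-by design_review ✓
(audit, snapshot): audit overlapped-by snapshot ✓
(audit, soundcheck): audit overlapped-by soundcheck ✓
(compaction, audit): compaction overlapped-by audit ✓
(compaction, demo): compaction overlapped-by demo ✓
(compaction, rehearsal): compaction overlapped-by rehearsal ✓
(compaction, snapshot): compaction overlapped-by snapshot ✓
(compaction, soundcheck): compaction overlapped-by soundcheck ✓
(demo, design_review): demo overlapped-by design_review ✓
(demo, snapshot): demo overlapped-by snapshot ✓
(rehearsal, audit): rehearsal overlapped-by audit ✓
(rehearsal, demo): rehearsal overlapped-by demo ✓
(rehearsal, snapshot): rehearsal overlapped-by snapshot ✓
(rehearsal, soundcheck): rehearsal overlapped-by soundcheck ✓
(retro, audit): retro overlapped-by audit ✓
(retro, demo): retro overlapped-by demo ✓
(retro, snapshot): retro overlapped-by snapshot ✓
(retro, soundcheck): retro overlapped-by soundcheck ✓
(snapshot, design_review): snapshot overlapped-by design_review ✓
(soundcheck, design_review): soundcheck overlapped-by design_review ✓
Count: 20.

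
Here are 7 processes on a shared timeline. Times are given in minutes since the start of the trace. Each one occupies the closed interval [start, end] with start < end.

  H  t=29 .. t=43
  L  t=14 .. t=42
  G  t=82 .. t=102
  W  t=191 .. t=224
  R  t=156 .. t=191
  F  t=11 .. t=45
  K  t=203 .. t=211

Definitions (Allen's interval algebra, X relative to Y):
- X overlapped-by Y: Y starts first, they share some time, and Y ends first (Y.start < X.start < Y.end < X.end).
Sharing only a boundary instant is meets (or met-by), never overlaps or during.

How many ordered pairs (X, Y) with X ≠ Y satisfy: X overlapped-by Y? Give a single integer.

1

Checking all 42 ordered pairs for relation 'overlapped-by'; matching pairs in alphabetical order:
(H, L): H overlapped-by L ✓
Count: 1.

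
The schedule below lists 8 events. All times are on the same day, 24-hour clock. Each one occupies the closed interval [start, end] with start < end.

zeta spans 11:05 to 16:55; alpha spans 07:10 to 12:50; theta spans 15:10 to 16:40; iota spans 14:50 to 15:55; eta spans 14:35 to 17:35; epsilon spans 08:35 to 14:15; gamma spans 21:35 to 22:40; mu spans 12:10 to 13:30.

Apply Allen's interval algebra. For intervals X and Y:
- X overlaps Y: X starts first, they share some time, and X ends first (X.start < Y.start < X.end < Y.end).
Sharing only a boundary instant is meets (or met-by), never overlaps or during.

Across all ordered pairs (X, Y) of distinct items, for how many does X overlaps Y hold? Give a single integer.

6

Checking all 56 ordered pairs for relation 'overlaps'; matching pairs in alphabetical order:
(alpha, epsilon): alpha overlaps epsilon ✓
(alpha, mu): alpha overlaps mu ✓
(alpha, zeta): alpha overlaps zeta ✓
(epsilon, zeta): epsilon overlaps zeta ✓
(iota, theta): iota overlaps theta ✓
(zeta, eta): zeta overlaps eta ✓
Count: 6.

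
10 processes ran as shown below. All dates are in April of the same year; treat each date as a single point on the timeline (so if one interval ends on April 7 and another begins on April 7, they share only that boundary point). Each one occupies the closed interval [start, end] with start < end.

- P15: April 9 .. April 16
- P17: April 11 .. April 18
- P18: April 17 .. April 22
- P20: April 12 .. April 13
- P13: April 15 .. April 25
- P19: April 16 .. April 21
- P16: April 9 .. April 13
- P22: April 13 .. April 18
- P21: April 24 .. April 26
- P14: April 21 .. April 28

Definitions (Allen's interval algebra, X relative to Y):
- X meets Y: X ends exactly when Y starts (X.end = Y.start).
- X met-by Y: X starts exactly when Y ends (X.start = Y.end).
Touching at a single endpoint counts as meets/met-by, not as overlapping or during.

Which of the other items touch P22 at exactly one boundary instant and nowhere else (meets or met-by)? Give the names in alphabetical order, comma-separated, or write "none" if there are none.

Target P22 = [April 13, April 18].
P13 [April 15, April 25] → overlapped-by → no.
P14 [April 21, April 28] → after → no.
P15 [April 9, April 16] → overlaps → no.
P16 [April 9, April 13] → meets → yes.
P17 [April 11, April 18] → finished-by → no.
P18 [April 17, April 22] → overlapped-by → no.
P19 [April 16, April 21] → overlapped-by → no.
P20 [April 12, April 13] → meets → yes.
P21 [April 24, April 26] → after → no.
Result: P16, P20.

P16, P20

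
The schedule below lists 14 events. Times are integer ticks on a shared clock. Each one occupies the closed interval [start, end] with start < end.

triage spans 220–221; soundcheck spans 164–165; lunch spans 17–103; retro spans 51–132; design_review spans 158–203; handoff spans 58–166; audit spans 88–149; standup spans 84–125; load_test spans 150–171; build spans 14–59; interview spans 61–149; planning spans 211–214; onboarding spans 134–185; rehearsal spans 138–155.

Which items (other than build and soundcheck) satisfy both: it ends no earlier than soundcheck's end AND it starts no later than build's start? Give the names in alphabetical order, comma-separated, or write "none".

Conditions: its end is no earlier than soundcheck's end (X.end >= 165) AND its start is no later than build's start (X.start <= 14).
audit: end 149 >= 165? ✗; start 88 <= 14? ✗ → no.
design_review: end 203 >= 165? ✓; start 158 <= 14? ✗ → no.
handoff: end 166 >= 165? ✓; start 58 <= 14? ✗ → no.
interview: end 149 >= 165? ✗; start 61 <= 14? ✗ → no.
load_test: end 171 >= 165? ✓; start 150 <= 14? ✗ → no.
lunch: end 103 >= 165? ✗; start 17 <= 14? ✗ → no.
onboarding: end 185 >= 165? ✓; start 134 <= 14? ✗ → no.
planning: end 214 >= 165? ✓; start 211 <= 14? ✗ → no.
rehearsal: end 155 >= 165? ✗; start 138 <= 14? ✗ → no.
retro: end 132 >= 165? ✗; start 51 <= 14? ✗ → no.
standup: end 125 >= 165? ✗; start 84 <= 14? ✗ → no.
triage: end 221 >= 165? ✓; start 220 <= 14? ✗ → no.
Result: none.

none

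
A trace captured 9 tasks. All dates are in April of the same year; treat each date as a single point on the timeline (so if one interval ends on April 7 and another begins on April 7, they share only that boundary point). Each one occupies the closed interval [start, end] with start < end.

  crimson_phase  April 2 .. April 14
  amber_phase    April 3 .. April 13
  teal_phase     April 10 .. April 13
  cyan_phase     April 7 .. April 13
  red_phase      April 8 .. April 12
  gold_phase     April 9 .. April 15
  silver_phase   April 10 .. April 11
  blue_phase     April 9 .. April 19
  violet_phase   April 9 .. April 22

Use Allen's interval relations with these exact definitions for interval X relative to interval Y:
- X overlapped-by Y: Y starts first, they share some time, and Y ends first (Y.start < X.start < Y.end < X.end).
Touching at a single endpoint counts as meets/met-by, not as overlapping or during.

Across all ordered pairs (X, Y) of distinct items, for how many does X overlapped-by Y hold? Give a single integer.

13

Checking all 72 ordered pairs for relation 'overlapped-by'; matching pairs in alphabetical order:
(blue_phase, amber_phase): blue_phase overlapped-by amber_phase ✓
(blue_phase, crimson_phase): blue_phase overlapped-by crimson_phase ✓
(blue_phase, cyan_phase): blue_phase overlapped-by cyan_phase ✓
(blue_phase, red_phase): blue_phase overlapped-by red_phase ✓
(gold_phase, amber_phase): gold_phase overlapped-by amber_phase ✓
(gold_phase, crimson_phase): gold_phase overlapped-by crimson_phase ✓
(gold_phase, cyan_phase): gold_phase overlapped-by cyan_phase ✓
(gold_phase, red_phase): gold_phase overlapped-by red_phase ✓
(teal_phase, red_phase): teal_phase overlapped-by red_phase ✓
(violet_phase, amber_phase): violet_phase overlapped-by amber_phase ✓
(violet_phase, crimson_phase): violet_phase overlapped-by crimson_phase ✓
(violet_phase, cyan_phase): violet_phase overlapped-by cyan_phase ✓
(violet_phase, red_phase): violet_phase overlapped-by red_phase ✓
Count: 13.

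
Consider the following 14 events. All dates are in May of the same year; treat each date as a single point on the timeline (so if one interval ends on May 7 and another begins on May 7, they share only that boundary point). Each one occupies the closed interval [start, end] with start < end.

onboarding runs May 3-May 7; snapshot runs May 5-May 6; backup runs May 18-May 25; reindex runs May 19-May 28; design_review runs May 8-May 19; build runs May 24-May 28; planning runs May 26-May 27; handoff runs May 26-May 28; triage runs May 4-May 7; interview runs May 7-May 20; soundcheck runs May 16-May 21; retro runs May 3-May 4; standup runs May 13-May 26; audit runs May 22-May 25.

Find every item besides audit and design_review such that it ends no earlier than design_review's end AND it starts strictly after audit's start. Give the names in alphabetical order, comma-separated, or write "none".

Conditions: its end is no earlier than design_review's end (X.end >= May 19) AND its start is strictly after audit's start (X.start > May 22).
backup: end May 25 >= May 19? ✓; start May 18 > May 22? ✗ → no.
build: end May 28 >= May 19? ✓; start May 24 > May 22? ✓ → yes.
handoff: end May 28 >= May 19? ✓; start May 26 > May 22? ✓ → yes.
interview: end May 20 >= May 19? ✓; start May 7 > May 22? ✗ → no.
onboarding: end May 7 >= May 19? ✗; start May 3 > May 22? ✗ → no.
planning: end May 27 >= May 19? ✓; start May 26 > May 22? ✓ → yes.
reindex: end May 28 >= May 19? ✓; start May 19 > May 22? ✗ → no.
retro: end May 4 >= May 19? ✗; start May 3 > May 22? ✗ → no.
snapshot: end May 6 >= May 19? ✗; start May 5 > May 22? ✗ → no.
soundcheck: end May 21 >= May 19? ✓; start May 16 > May 22? ✗ → no.
standup: end May 26 >= May 19? ✓; start May 13 > May 22? ✗ → no.
triage: end May 7 >= May 19? ✗; start May 4 > May 22? ✗ → no.
Result: build, handoff, planning.

build, handoff, planning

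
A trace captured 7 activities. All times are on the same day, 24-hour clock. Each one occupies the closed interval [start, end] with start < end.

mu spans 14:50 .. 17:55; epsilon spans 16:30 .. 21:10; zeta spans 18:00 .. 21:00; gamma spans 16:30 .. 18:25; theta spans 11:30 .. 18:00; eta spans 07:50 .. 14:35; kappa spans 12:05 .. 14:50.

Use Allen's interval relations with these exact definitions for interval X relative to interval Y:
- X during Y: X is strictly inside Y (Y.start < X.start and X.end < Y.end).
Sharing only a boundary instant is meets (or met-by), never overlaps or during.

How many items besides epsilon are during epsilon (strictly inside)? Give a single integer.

Target epsilon = [16:30, 21:10].
eta [07:50, 14:35] → before → no.
gamma [16:30, 18:25] → starts → no.
kappa [12:05, 14:50] → before → no.
mu [14:50, 17:55] → overlaps → no.
theta [11:30, 18:00] → overlaps → no.
zeta [18:00, 21:00] → during → counts.
Total: 1.

1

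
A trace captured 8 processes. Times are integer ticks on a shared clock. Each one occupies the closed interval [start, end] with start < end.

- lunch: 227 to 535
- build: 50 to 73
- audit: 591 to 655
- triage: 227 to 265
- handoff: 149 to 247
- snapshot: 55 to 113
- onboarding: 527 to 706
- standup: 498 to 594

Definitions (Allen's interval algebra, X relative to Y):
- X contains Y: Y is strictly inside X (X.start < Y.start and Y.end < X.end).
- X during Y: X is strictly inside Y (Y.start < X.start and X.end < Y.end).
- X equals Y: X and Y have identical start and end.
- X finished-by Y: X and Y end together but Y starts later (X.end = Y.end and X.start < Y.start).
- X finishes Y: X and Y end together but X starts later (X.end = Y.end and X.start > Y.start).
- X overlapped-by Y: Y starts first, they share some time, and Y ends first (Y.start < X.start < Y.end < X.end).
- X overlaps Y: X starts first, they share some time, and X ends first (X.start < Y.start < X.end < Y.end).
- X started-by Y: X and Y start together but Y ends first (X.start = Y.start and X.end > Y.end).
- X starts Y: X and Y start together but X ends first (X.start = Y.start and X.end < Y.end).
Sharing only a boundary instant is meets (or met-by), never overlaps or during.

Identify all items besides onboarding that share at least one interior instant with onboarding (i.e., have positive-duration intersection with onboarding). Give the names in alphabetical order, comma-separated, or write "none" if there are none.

Target onboarding = [527, 706].
audit [591, 655] → during → yes.
build [50, 73] → before → no.
handoff [149, 247] → before → no.
lunch [227, 535] → overlaps → yes.
snapshot [55, 113] → before → no.
standup [498, 594] → overlaps → yes.
triage [227, 265] → before → no.
Result: audit, lunch, standup.

audit, lunch, standup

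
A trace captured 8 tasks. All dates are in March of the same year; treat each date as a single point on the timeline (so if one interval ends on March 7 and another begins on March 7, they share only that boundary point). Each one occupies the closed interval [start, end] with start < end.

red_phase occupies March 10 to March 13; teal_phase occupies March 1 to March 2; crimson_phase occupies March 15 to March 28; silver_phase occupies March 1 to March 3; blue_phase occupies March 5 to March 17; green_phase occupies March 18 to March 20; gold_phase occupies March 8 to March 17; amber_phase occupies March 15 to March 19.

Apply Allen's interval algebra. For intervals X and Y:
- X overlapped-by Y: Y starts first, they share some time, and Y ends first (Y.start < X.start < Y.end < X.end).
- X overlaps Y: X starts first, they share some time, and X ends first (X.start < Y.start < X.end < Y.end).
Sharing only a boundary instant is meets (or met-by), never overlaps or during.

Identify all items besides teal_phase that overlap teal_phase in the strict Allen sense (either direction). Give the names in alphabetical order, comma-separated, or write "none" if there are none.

Target teal_phase = [March 1, March 2].
amber_phase [March 15, March 19] → after → no.
blue_phase [March 5, March 17] → after → no.
crimson_phase [March 15, March 28] → after → no.
gold_phase [March 8, March 17] → after → no.
green_phase [March 18, March 20] → after → no.
red_phase [March 10, March 13] → after → no.
silver_phase [March 1, March 3] → started-by → no.
Result: none.

none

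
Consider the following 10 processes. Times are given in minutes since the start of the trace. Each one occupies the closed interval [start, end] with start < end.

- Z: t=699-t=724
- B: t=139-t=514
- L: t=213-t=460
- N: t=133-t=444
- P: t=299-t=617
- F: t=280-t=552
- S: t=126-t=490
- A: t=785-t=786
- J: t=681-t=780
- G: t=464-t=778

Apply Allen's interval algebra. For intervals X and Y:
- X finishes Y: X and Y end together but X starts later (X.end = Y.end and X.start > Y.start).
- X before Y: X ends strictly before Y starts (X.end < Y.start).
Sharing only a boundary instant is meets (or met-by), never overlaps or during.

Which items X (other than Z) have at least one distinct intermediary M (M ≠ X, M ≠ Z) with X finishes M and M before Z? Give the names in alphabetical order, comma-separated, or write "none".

none

Target Z = [t=699, t=724].
Intermediaries M with M before Z: B, F, L, N, P, S.
Via B — items with X finishes B: none.
Via F — items with X finishes F: none.
Via L — items with X finishes L: none.
Via N — items with X finishes N: none.
Via P — items with X finishes P: none.
Via S — items with X finishes S: none.
Union: none.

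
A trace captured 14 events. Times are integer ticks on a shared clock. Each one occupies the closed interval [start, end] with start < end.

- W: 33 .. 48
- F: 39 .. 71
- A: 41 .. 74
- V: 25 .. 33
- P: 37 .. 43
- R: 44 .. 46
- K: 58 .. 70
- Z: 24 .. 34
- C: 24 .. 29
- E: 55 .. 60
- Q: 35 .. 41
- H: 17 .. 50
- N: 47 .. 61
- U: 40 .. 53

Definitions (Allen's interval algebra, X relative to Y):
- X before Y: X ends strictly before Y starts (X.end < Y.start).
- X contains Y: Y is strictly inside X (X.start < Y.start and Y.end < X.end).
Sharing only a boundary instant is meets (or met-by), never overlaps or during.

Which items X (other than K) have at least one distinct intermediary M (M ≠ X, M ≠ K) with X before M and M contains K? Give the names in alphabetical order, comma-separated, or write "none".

C, V, Z

Target K = [58, 70].
Intermediaries M with M contains K: A, F.
Via A — items with X before A: C, V, Z.
Via F — items with X before F: C, V, Z.
Union: C, V, Z.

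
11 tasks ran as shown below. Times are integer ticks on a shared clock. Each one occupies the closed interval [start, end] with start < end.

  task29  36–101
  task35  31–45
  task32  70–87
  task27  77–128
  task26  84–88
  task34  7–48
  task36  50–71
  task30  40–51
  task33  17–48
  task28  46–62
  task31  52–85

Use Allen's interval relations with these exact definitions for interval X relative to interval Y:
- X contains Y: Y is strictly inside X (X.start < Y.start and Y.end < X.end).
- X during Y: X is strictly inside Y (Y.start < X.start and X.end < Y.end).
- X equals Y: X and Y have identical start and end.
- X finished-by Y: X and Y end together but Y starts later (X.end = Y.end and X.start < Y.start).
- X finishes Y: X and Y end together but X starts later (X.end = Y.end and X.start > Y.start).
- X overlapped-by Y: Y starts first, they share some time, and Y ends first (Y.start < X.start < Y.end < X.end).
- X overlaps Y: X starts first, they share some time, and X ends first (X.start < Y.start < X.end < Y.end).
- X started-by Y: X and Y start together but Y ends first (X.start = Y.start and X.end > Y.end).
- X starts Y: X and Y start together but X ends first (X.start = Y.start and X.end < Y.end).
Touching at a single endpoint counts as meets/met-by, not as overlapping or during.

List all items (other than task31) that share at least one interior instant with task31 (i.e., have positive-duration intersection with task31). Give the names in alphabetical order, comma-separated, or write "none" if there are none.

task26, task27, task28, task29, task32, task36

Target task31 = [52, 85].
task26 [84, 88] → overlapped-by → yes.
task27 [77, 128] → overlapped-by → yes.
task28 [46, 62] → overlaps → yes.
task29 [36, 101] → contains → yes.
task30 [40, 51] → before → no.
task32 [70, 87] → overlapped-by → yes.
task33 [17, 48] → before → no.
task34 [7, 48] → before → no.
task35 [31, 45] → before → no.
task36 [50, 71] → overlaps → yes.
Result: task26, task27, task28, task29, task32, task36.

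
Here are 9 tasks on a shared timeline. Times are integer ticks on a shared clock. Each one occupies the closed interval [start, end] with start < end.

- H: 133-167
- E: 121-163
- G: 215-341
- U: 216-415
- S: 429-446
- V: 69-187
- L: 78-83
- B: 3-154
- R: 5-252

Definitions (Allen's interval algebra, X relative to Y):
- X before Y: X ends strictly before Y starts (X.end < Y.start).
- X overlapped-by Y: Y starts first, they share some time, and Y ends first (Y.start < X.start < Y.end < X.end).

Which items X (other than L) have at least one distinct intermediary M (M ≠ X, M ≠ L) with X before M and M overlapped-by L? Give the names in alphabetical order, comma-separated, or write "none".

Target L = [78, 83].
Intermediaries M with M overlapped-by L: none.
Union: none.

none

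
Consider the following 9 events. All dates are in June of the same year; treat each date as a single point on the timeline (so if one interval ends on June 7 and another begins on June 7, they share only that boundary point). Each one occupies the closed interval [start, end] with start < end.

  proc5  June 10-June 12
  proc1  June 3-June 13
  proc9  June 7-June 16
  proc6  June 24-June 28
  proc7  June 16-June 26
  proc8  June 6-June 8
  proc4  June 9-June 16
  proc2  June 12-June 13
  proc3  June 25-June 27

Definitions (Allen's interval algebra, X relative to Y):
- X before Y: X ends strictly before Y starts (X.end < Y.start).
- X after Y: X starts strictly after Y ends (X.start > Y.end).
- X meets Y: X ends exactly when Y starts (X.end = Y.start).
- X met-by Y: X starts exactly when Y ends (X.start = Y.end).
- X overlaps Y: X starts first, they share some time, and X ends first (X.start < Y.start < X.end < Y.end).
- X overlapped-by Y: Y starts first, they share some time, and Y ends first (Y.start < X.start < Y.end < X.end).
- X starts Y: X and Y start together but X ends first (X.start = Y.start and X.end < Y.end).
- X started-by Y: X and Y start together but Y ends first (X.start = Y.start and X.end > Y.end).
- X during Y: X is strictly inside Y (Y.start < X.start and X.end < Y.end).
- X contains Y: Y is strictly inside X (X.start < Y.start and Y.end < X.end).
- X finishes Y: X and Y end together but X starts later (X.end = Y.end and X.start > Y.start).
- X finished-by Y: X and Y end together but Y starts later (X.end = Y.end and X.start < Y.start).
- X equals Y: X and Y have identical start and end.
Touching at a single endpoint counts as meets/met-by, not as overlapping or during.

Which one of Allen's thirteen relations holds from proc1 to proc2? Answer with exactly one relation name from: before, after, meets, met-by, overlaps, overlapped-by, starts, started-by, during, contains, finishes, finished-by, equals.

finished-by

proc1 = [June 3, June 13]; proc2 = [June 12, June 13].
Compare endpoints: proc1.start < proc2.start, proc1.start < proc2.end, proc1.end > proc2.start, proc1.end = proc2.end.
That pattern is 'finished-by'.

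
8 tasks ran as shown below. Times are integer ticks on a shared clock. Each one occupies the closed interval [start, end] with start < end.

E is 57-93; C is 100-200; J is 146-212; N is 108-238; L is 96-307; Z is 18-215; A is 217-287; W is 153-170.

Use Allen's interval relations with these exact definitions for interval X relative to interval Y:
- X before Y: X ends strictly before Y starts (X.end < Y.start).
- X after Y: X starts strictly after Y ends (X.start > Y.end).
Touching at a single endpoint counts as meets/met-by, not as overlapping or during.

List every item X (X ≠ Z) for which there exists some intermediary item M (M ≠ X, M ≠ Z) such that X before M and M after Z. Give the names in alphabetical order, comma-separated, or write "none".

Target Z = [18, 215].
Intermediaries M with M after Z: A.
Via A — items with X before A: C, E, J, W.
Union: C, E, J, W.

C, E, J, W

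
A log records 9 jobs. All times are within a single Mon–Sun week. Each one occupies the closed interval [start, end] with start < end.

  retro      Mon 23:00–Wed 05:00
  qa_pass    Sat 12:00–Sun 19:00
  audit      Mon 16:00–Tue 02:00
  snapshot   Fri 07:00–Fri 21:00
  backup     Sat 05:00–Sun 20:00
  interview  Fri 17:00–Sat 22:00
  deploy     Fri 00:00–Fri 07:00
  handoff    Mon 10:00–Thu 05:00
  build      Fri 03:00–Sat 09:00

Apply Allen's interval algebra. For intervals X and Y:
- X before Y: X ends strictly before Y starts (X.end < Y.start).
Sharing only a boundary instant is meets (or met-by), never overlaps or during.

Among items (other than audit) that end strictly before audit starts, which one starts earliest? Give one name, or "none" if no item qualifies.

none

Target audit = [Mon 16:00, Tue 02:00].
backup [Sat 05:00, Sun 20:00] → after → excluded.
build [Fri 03:00, Sat 09:00] → after → excluded.
deploy [Fri 00:00, Fri 07:00] → after → excluded.
handoff [Mon 10:00, Thu 05:00] → contains → excluded.
interview [Fri 17:00, Sat 22:00] → after → excluded.
qa_pass [Sat 12:00, Sun 19:00] → after → excluded.
retro [Mon 23:00, Wed 05:00] → overlapped-by → excluded.
snapshot [Fri 07:00, Fri 21:00] → after → excluded.
No candidates → none.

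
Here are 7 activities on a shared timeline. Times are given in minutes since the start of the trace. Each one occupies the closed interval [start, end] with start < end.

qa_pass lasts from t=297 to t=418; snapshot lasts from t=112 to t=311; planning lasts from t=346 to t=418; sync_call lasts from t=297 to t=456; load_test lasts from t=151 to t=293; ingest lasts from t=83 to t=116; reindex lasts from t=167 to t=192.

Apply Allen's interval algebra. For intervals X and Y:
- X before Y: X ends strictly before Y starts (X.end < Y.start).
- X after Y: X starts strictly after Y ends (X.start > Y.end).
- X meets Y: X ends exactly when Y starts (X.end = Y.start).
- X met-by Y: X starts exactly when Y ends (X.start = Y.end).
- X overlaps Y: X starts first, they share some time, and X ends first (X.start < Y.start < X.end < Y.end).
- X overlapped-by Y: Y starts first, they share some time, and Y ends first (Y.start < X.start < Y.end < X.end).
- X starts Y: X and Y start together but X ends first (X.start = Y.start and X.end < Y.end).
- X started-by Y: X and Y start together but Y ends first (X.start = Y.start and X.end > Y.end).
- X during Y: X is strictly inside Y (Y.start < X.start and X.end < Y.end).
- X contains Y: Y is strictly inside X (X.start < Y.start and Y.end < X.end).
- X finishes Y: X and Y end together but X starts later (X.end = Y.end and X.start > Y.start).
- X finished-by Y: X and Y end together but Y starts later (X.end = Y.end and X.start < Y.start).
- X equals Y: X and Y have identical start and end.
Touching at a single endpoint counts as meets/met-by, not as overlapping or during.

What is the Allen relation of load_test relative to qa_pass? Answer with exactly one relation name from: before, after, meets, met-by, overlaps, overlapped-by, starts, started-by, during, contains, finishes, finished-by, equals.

before

load_test = [t=151, t=293]; qa_pass = [t=297, t=418].
Compare endpoints: load_test.start < qa_pass.start, load_test.start < qa_pass.end, load_test.end < qa_pass.start, load_test.end < qa_pass.end.
That pattern is 'before'.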